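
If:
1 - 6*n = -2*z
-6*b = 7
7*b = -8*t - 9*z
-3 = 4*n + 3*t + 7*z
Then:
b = -7/6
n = -2/7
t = 107/42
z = -19/14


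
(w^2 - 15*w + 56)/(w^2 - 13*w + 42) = (w - 8)/(w - 6)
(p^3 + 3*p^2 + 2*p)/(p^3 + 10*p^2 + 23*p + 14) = p/(p + 7)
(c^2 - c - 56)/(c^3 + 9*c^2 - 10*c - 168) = (c - 8)/(c^2 + 2*c - 24)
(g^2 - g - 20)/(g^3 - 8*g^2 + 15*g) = (g + 4)/(g*(g - 3))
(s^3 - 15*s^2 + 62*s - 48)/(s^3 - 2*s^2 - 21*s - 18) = (s^2 - 9*s + 8)/(s^2 + 4*s + 3)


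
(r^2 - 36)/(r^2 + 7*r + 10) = (r^2 - 36)/(r^2 + 7*r + 10)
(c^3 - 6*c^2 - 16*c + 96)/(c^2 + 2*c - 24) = (c^2 - 2*c - 24)/(c + 6)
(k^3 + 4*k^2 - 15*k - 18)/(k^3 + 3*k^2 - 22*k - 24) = (k - 3)/(k - 4)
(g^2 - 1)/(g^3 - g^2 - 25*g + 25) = (g + 1)/(g^2 - 25)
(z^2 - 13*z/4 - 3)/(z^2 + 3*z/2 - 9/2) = (4*z^2 - 13*z - 12)/(2*(2*z^2 + 3*z - 9))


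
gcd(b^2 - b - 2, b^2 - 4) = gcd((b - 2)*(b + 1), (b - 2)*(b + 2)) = b - 2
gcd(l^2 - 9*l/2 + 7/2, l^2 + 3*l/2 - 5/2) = l - 1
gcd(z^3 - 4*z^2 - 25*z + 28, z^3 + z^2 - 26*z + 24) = z - 1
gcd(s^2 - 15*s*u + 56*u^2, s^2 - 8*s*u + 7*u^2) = s - 7*u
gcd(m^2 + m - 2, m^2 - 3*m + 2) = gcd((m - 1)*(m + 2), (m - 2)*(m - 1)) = m - 1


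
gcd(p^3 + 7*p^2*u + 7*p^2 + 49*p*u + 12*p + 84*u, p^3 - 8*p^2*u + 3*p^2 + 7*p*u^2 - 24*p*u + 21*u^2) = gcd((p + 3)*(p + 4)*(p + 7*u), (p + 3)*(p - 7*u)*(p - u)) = p + 3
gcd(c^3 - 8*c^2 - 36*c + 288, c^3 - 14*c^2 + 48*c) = c^2 - 14*c + 48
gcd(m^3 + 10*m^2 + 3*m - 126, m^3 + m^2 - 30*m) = m + 6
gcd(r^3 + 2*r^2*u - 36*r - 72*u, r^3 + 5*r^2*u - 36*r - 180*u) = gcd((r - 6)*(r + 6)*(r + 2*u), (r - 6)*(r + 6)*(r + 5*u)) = r^2 - 36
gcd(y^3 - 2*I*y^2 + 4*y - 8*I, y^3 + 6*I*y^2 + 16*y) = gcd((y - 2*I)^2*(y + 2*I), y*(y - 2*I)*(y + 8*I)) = y - 2*I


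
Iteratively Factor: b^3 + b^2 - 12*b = (b)*(b^2 + b - 12) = b*(b + 4)*(b - 3)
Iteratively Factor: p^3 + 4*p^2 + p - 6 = (p + 3)*(p^2 + p - 2) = (p - 1)*(p + 3)*(p + 2)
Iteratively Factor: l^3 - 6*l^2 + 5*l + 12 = (l + 1)*(l^2 - 7*l + 12) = (l - 3)*(l + 1)*(l - 4)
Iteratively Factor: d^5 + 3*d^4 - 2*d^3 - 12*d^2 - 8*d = (d)*(d^4 + 3*d^3 - 2*d^2 - 12*d - 8) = d*(d - 2)*(d^3 + 5*d^2 + 8*d + 4) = d*(d - 2)*(d + 1)*(d^2 + 4*d + 4) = d*(d - 2)*(d + 1)*(d + 2)*(d + 2)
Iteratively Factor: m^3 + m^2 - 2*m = (m + 2)*(m^2 - m) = m*(m + 2)*(m - 1)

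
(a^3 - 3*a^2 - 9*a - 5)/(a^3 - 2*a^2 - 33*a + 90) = (a^2 + 2*a + 1)/(a^2 + 3*a - 18)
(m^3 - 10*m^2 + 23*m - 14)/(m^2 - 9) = (m^3 - 10*m^2 + 23*m - 14)/(m^2 - 9)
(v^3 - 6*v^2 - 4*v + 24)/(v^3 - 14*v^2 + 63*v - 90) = (v^2 - 4)/(v^2 - 8*v + 15)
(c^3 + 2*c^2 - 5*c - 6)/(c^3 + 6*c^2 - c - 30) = (c + 1)/(c + 5)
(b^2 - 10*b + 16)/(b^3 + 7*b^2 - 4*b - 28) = (b - 8)/(b^2 + 9*b + 14)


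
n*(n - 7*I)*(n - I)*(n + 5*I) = n^4 - 3*I*n^3 + 33*n^2 - 35*I*n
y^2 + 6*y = y*(y + 6)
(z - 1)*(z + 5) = z^2 + 4*z - 5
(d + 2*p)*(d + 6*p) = d^2 + 8*d*p + 12*p^2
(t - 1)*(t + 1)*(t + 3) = t^3 + 3*t^2 - t - 3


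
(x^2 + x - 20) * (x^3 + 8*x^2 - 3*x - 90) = x^5 + 9*x^4 - 15*x^3 - 253*x^2 - 30*x + 1800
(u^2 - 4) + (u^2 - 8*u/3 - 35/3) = 2*u^2 - 8*u/3 - 47/3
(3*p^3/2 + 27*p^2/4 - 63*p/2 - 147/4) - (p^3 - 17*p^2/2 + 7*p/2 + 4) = p^3/2 + 61*p^2/4 - 35*p - 163/4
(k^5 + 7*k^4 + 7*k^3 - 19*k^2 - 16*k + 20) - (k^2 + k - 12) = k^5 + 7*k^4 + 7*k^3 - 20*k^2 - 17*k + 32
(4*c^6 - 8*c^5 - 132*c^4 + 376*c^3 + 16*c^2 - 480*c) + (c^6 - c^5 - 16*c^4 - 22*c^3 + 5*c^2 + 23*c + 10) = 5*c^6 - 9*c^5 - 148*c^4 + 354*c^3 + 21*c^2 - 457*c + 10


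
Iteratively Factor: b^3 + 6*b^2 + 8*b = (b)*(b^2 + 6*b + 8) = b*(b + 4)*(b + 2)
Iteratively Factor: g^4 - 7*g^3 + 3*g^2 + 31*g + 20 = (g + 1)*(g^3 - 8*g^2 + 11*g + 20) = (g + 1)^2*(g^2 - 9*g + 20) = (g - 5)*(g + 1)^2*(g - 4)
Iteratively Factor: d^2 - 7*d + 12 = (d - 4)*(d - 3)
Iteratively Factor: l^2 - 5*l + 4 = (l - 1)*(l - 4)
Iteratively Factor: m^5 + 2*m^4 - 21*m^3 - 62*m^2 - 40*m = (m - 5)*(m^4 + 7*m^3 + 14*m^2 + 8*m) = (m - 5)*(m + 4)*(m^3 + 3*m^2 + 2*m) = (m - 5)*(m + 2)*(m + 4)*(m^2 + m) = (m - 5)*(m + 1)*(m + 2)*(m + 4)*(m)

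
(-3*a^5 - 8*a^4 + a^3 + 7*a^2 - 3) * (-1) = 3*a^5 + 8*a^4 - a^3 - 7*a^2 + 3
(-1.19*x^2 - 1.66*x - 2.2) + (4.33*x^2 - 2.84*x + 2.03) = 3.14*x^2 - 4.5*x - 0.17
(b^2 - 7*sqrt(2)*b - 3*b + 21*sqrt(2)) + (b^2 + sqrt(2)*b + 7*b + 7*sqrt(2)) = 2*b^2 - 6*sqrt(2)*b + 4*b + 28*sqrt(2)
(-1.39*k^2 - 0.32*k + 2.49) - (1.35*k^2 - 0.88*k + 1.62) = -2.74*k^2 + 0.56*k + 0.87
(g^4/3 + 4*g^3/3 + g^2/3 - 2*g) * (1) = g^4/3 + 4*g^3/3 + g^2/3 - 2*g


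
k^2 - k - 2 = (k - 2)*(k + 1)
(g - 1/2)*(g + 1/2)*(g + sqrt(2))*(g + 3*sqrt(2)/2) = g^4 + 5*sqrt(2)*g^3/2 + 11*g^2/4 - 5*sqrt(2)*g/8 - 3/4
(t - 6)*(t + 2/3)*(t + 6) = t^3 + 2*t^2/3 - 36*t - 24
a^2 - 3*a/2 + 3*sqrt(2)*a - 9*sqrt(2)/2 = (a - 3/2)*(a + 3*sqrt(2))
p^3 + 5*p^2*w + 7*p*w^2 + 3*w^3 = (p + w)^2*(p + 3*w)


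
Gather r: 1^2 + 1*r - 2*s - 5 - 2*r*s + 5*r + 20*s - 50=r*(6 - 2*s) + 18*s - 54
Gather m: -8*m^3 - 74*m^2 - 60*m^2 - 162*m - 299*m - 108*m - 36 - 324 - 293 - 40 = -8*m^3 - 134*m^2 - 569*m - 693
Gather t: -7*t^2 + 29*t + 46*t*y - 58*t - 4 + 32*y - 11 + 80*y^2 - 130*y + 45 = -7*t^2 + t*(46*y - 29) + 80*y^2 - 98*y + 30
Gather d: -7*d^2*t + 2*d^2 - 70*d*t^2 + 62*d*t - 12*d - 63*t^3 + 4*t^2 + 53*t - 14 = d^2*(2 - 7*t) + d*(-70*t^2 + 62*t - 12) - 63*t^3 + 4*t^2 + 53*t - 14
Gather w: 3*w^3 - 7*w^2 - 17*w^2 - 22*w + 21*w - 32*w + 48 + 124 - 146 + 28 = 3*w^3 - 24*w^2 - 33*w + 54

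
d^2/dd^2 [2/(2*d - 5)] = 16/(2*d - 5)^3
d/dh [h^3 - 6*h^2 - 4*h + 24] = 3*h^2 - 12*h - 4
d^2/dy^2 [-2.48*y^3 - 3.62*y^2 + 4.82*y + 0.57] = -14.88*y - 7.24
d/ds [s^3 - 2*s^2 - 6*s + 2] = 3*s^2 - 4*s - 6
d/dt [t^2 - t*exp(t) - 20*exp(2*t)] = -t*exp(t) + 2*t - 40*exp(2*t) - exp(t)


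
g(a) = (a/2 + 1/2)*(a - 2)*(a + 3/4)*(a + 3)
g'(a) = (a/2 + 1/2)*(a - 2)*(a + 3/4) + (a/2 + 1/2)*(a - 2)*(a + 3) + (a/2 + 1/2)*(a + 3/4)*(a + 3) + (a - 2)*(a + 3/4)*(a + 3)/2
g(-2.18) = -2.89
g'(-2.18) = 1.64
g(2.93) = 39.88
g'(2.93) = 70.59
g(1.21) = -7.20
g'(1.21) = 0.47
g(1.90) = -1.88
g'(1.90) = 17.08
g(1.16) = -7.21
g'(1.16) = -0.26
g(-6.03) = 323.09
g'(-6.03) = -272.29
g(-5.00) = 119.00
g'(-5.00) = -134.25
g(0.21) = -3.34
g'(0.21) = -5.41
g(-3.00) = 0.00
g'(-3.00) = -11.25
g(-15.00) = 20349.00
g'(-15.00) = -5774.25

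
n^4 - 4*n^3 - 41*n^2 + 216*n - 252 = (n - 6)*(n - 3)*(n - 2)*(n + 7)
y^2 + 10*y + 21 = (y + 3)*(y + 7)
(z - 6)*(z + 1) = z^2 - 5*z - 6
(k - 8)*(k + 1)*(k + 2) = k^3 - 5*k^2 - 22*k - 16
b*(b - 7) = b^2 - 7*b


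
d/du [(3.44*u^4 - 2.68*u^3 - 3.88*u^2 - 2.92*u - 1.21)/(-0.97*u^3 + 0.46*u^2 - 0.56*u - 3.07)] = (-3.3368*u^6 + 3.1648*u^5 - 10.7756*u^4 - 44.9064*u^3 + 24.6777*u^2 + 24.9364*u + 8.2868)/(0.9409*u^6 - 0.8924*u^5 + 1.298*u^4 + 5.4406*u^3 - 2.5108*u^2 + 3.4384*u + 9.4249)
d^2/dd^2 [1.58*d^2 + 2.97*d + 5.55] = 3.16000000000000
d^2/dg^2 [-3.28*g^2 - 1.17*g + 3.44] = -6.56000000000000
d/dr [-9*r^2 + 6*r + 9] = 6 - 18*r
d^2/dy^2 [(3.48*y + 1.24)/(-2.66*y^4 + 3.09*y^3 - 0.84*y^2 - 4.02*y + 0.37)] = (-295.477056*y^7 + 282.181312*y^6 + 59.74308*y^5 + 85.5226080000001*y^4 - 161.408592*y^3 + 120.26784*y^2 - 23.106744*y - 51.20088)/(18.821096*y^12 - 65.590812*y^11 + 94.02435*y^10 + 14.402331*y^9 - 176.413944*y^8 + 180.74997*y^7 + 51.388065*y^6 - 159.274044*y^5 + 68.60985*y^4 + 56.199249*y^3 - 17.593056*y^2 + 1.651014*y - 0.050653)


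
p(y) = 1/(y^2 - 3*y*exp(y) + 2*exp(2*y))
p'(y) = (3*y*exp(y) - 2*y - 4*exp(2*y) + 3*exp(y))/(y^2 - 3*y*exp(y) + 2*exp(2*y))^2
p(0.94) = 0.15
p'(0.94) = -0.29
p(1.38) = 0.06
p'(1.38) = -0.13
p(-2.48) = 0.15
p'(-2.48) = 0.10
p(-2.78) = 0.12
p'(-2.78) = 0.08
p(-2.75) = 0.12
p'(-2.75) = 0.08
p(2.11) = 0.01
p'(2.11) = -0.03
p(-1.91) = 0.22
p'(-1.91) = 0.16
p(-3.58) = 0.08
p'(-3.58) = 0.04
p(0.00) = 0.50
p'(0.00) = -0.25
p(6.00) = 0.00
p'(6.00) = 0.00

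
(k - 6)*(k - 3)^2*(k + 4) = k^4 - 8*k^3 - 3*k^2 + 126*k - 216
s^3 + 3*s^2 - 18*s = s*(s - 3)*(s + 6)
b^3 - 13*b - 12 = (b - 4)*(b + 1)*(b + 3)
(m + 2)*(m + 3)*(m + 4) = m^3 + 9*m^2 + 26*m + 24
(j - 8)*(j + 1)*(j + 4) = j^3 - 3*j^2 - 36*j - 32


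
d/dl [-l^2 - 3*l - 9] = -2*l - 3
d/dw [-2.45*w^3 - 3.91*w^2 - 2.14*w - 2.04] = -7.35*w^2 - 7.82*w - 2.14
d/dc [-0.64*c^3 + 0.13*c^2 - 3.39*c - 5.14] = -1.92*c^2 + 0.26*c - 3.39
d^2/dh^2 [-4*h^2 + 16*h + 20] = -8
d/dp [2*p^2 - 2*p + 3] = 4*p - 2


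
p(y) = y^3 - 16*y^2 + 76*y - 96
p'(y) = 3*y^2 - 32*y + 76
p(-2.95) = -485.11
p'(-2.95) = 196.51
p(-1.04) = -193.47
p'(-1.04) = 112.52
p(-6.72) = -1632.72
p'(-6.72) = 426.52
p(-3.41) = -580.86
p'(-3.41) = 220.00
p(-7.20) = -1845.89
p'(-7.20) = 461.92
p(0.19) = -82.13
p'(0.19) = 70.03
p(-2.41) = -386.09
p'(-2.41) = 170.54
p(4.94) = 9.54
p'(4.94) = -8.87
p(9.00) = 21.00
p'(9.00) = 31.00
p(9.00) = 21.00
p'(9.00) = 31.00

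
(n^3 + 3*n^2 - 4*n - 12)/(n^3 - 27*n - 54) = (n^2 - 4)/(n^2 - 3*n - 18)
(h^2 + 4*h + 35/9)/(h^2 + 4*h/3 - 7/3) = (h + 5/3)/(h - 1)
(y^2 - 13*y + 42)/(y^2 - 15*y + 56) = (y - 6)/(y - 8)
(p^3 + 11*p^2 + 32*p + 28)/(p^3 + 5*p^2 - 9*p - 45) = (p^3 + 11*p^2 + 32*p + 28)/(p^3 + 5*p^2 - 9*p - 45)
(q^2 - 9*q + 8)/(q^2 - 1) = (q - 8)/(q + 1)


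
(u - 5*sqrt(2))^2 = u^2 - 10*sqrt(2)*u + 50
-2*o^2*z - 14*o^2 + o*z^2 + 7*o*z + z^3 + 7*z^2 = (-o + z)*(2*o + z)*(z + 7)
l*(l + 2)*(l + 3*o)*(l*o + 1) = l^4*o + 3*l^3*o^2 + 2*l^3*o + l^3 + 6*l^2*o^2 + 3*l^2*o + 2*l^2 + 6*l*o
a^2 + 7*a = a*(a + 7)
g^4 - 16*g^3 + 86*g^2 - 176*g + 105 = (g - 7)*(g - 5)*(g - 3)*(g - 1)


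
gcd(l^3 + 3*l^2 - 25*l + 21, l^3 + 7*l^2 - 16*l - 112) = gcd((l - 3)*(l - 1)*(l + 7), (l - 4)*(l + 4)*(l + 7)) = l + 7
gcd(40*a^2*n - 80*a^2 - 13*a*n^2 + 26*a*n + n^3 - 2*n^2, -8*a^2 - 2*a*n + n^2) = 1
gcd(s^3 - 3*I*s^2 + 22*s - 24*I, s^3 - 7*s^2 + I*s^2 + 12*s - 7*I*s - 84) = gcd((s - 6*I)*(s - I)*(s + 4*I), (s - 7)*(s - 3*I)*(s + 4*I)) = s + 4*I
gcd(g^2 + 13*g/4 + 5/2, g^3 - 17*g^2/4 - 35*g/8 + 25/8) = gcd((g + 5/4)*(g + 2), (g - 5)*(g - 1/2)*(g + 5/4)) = g + 5/4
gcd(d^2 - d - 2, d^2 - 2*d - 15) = 1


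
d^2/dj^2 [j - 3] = 0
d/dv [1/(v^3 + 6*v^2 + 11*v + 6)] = (-3*v^2 - 12*v - 11)/(v^3 + 6*v^2 + 11*v + 6)^2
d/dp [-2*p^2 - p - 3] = -4*p - 1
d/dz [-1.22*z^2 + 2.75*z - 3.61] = 2.75 - 2.44*z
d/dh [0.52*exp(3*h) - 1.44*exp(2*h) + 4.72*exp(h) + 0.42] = (1.56*exp(2*h) - 2.88*exp(h) + 4.72)*exp(h)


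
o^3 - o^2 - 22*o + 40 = (o - 4)*(o - 2)*(o + 5)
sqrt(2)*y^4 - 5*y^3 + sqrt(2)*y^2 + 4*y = y*(y - 2*sqrt(2))*(y - sqrt(2))*(sqrt(2)*y + 1)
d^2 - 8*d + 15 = (d - 5)*(d - 3)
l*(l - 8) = l^2 - 8*l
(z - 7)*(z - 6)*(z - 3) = z^3 - 16*z^2 + 81*z - 126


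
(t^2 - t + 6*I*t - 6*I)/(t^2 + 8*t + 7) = (t^2 - t + 6*I*t - 6*I)/(t^2 + 8*t + 7)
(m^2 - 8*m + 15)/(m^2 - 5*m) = (m - 3)/m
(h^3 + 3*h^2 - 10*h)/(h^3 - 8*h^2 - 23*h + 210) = h*(h - 2)/(h^2 - 13*h + 42)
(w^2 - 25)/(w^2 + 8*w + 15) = (w - 5)/(w + 3)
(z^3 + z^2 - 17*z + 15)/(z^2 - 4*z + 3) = z + 5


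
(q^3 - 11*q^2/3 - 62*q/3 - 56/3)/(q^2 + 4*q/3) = q - 5 - 14/q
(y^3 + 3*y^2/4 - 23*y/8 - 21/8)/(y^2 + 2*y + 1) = (y^2 - y/4 - 21/8)/(y + 1)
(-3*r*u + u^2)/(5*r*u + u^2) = (-3*r + u)/(5*r + u)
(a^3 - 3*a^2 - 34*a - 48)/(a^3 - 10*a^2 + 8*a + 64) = (a + 3)/(a - 4)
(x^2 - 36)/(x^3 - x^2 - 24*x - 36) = (x + 6)/(x^2 + 5*x + 6)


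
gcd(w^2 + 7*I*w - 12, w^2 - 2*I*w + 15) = w + 3*I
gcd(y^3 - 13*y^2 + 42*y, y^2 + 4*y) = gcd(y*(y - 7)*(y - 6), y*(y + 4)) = y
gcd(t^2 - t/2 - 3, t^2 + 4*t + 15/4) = t + 3/2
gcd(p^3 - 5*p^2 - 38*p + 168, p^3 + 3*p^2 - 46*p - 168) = p^2 - p - 42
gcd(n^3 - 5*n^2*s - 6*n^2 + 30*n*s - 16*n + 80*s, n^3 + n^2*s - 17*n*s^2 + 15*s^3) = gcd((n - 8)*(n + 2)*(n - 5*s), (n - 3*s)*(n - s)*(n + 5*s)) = 1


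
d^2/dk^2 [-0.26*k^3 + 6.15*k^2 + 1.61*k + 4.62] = 12.3 - 1.56*k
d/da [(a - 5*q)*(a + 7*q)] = 2*a + 2*q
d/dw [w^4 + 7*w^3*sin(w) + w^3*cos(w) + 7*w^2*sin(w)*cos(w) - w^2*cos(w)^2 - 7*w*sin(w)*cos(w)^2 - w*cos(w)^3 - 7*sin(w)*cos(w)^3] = -w^3*sin(w) + 7*w^3*cos(w) + 4*w^3 + 21*w^2*sin(w) + w^2*sin(2*w) + 3*w^2*cos(w) + 7*w^2*cos(2*w) + 3*w*sin(w)/4 + 7*w*sin(2*w) + 3*w*sin(3*w)/4 - 7*w*cos(w)/4 - w*cos(2*w) - 21*w*cos(3*w)/4 - w - 7*sin(w)/4 - 7*sin(3*w)/4 - 3*cos(w)/4 - 7*cos(2*w)^2 - 7*cos(2*w)/2 - cos(3*w)/4 + 7/2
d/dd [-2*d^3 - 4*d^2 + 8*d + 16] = -6*d^2 - 8*d + 8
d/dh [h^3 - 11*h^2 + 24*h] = 3*h^2 - 22*h + 24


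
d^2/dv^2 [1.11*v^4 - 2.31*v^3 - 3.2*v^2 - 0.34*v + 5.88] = 13.32*v^2 - 13.86*v - 6.4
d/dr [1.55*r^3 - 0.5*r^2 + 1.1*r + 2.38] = 4.65*r^2 - 1.0*r + 1.1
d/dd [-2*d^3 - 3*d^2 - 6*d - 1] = -6*d^2 - 6*d - 6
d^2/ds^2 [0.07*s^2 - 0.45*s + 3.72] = 0.140000000000000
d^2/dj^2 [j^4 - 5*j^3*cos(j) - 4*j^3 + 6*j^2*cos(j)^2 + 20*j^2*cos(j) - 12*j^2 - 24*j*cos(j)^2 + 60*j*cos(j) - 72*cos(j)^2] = 5*j^3*cos(j) + 30*j^2*sin(j) - 20*j^2*cos(j) - 12*j^2*cos(2*j) + 12*j^2 - 80*j*sin(j) - 24*j*sin(2*j) - 90*j*cos(j) + 48*j*cos(2*j) - 24*j - 120*sin(j) + 48*sin(2*j) + 40*cos(j) + 150*cos(2*j) - 18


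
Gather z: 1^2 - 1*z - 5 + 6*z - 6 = 5*z - 10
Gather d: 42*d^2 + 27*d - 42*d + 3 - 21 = 42*d^2 - 15*d - 18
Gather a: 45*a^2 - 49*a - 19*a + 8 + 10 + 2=45*a^2 - 68*a + 20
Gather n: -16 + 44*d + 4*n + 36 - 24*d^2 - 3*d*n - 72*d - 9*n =-24*d^2 - 28*d + n*(-3*d - 5) + 20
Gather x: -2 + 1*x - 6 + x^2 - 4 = x^2 + x - 12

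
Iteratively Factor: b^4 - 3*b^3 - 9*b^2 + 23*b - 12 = (b - 4)*(b^3 + b^2 - 5*b + 3) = (b - 4)*(b - 1)*(b^2 + 2*b - 3) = (b - 4)*(b - 1)^2*(b + 3)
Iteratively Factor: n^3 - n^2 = (n)*(n^2 - n) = n*(n - 1)*(n)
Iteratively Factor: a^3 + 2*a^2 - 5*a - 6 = (a + 1)*(a^2 + a - 6) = (a - 2)*(a + 1)*(a + 3)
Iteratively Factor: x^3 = (x)*(x^2) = x^2*(x)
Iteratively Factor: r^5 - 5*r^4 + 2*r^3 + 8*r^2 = (r + 1)*(r^4 - 6*r^3 + 8*r^2) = r*(r + 1)*(r^3 - 6*r^2 + 8*r) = r*(r - 2)*(r + 1)*(r^2 - 4*r) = r^2*(r - 2)*(r + 1)*(r - 4)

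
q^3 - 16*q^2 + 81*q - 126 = (q - 7)*(q - 6)*(q - 3)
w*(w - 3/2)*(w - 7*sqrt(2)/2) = w^3 - 7*sqrt(2)*w^2/2 - 3*w^2/2 + 21*sqrt(2)*w/4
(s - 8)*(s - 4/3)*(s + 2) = s^3 - 22*s^2/3 - 8*s + 64/3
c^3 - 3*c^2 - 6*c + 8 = (c - 4)*(c - 1)*(c + 2)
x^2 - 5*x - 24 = (x - 8)*(x + 3)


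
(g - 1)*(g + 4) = g^2 + 3*g - 4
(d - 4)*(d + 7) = d^2 + 3*d - 28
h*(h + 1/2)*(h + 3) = h^3 + 7*h^2/2 + 3*h/2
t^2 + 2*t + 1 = (t + 1)^2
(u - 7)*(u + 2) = u^2 - 5*u - 14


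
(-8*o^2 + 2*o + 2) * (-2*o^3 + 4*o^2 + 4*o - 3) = 16*o^5 - 36*o^4 - 28*o^3 + 40*o^2 + 2*o - 6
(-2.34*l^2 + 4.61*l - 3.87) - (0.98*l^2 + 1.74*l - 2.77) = -3.32*l^2 + 2.87*l - 1.1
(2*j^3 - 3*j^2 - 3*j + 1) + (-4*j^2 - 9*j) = 2*j^3 - 7*j^2 - 12*j + 1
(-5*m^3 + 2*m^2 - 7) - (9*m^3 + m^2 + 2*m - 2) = -14*m^3 + m^2 - 2*m - 5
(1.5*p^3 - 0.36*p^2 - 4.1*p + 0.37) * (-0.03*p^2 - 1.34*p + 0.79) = -0.045*p^5 - 1.9992*p^4 + 1.7904*p^3 + 5.1985*p^2 - 3.7348*p + 0.2923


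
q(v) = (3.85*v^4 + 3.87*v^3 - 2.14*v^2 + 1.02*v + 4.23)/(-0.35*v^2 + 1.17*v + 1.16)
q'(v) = (0.7*v - 1.17)*(3.85*v^4 + 3.87*v^3 - 2.14*v^2 + 1.02*v + 4.23)/(-0.35*v^2 + 1.17*v + 1.16)^2 + (15.4*v^3 + 11.61*v^2 - 4.28*v + 1.02)/(-0.35*v^2 + 1.17*v + 1.16) = (-2.695*v^5 + 12.159*v^4 + 26.9198*v^3 + 11.3208*v^2 - 2.0038*v - 3.7659)/(0.1225*v^4 - 0.819*v^3 + 0.5569*v^2 + 2.7144*v + 1.3456)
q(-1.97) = -8.91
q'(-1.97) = 16.18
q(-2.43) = -18.09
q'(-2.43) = 23.75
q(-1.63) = -4.35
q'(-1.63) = 10.61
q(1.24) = 9.02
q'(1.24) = 19.40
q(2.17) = 59.14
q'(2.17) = 109.42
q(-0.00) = 3.65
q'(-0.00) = -2.80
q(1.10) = 6.70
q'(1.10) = 13.93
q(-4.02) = -78.22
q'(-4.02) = 52.50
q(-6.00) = -220.73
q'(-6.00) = 91.90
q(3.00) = 266.03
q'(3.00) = 497.29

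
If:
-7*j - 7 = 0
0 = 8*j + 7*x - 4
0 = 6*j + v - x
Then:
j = -1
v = 54/7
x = 12/7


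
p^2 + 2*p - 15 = (p - 3)*(p + 5)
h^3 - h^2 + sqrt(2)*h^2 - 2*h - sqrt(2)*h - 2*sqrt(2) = (h - 2)*(h + 1)*(h + sqrt(2))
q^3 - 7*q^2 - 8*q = q*(q - 8)*(q + 1)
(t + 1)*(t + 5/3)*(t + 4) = t^3 + 20*t^2/3 + 37*t/3 + 20/3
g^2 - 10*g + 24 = (g - 6)*(g - 4)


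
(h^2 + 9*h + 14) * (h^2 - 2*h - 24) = h^4 + 7*h^3 - 28*h^2 - 244*h - 336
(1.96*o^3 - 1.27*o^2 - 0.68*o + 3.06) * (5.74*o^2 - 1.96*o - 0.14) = 11.2504*o^5 - 11.1314*o^4 - 1.6884*o^3 + 19.075*o^2 - 5.9024*o - 0.4284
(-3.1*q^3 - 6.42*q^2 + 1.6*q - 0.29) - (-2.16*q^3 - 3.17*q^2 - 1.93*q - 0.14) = -0.94*q^3 - 3.25*q^2 + 3.53*q - 0.15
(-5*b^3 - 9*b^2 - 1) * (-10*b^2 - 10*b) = 50*b^5 + 140*b^4 + 90*b^3 + 10*b^2 + 10*b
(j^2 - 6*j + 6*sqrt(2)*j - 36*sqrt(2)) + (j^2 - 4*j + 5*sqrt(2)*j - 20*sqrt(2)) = 2*j^2 - 10*j + 11*sqrt(2)*j - 56*sqrt(2)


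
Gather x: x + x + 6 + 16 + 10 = 2*x + 32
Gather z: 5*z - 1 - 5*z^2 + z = -5*z^2 + 6*z - 1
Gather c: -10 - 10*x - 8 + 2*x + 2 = -8*x - 16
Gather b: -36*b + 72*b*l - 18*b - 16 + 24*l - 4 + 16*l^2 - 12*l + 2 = b*(72*l - 54) + 16*l^2 + 12*l - 18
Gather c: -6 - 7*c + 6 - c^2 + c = -c^2 - 6*c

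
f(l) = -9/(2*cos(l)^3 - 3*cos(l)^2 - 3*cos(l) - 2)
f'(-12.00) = 0.61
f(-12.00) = 1.65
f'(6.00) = -0.24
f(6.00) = 1.53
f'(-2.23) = 6.82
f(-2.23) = 5.15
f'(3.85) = 5.42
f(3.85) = 3.87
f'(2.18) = -6.58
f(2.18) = 5.49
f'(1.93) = 0.64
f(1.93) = 6.41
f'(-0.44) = -0.42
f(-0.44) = 1.58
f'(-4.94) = 4.51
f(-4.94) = 3.21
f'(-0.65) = -0.78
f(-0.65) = 1.70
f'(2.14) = -6.10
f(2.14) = 5.74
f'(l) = -9*(6*sin(l)*cos(l)^2 - 6*sin(l)*cos(l) - 3*sin(l))/(2*cos(l)^3 - 3*cos(l)^2 - 3*cos(l) - 2)^2 = 108*(2*cos(l) - cos(2*l))*sin(l)/(3*cos(l) + 3*cos(2*l) - cos(3*l) + 7)^2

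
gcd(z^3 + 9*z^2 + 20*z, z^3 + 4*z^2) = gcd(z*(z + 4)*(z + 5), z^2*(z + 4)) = z^2 + 4*z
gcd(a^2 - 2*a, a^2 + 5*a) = a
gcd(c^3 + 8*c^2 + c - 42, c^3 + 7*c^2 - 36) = c^2 + c - 6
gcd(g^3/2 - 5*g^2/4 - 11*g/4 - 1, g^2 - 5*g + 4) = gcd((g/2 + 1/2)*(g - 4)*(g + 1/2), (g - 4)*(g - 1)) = g - 4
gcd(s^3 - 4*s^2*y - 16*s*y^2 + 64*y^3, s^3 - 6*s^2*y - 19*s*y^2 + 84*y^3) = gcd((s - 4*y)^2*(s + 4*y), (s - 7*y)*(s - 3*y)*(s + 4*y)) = s + 4*y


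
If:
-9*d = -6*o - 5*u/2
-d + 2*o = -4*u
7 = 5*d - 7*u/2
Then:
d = 133/137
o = 469/274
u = -84/137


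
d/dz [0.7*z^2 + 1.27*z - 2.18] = 1.4*z + 1.27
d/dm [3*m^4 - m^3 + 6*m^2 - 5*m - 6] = 12*m^3 - 3*m^2 + 12*m - 5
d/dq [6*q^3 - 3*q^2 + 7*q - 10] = 18*q^2 - 6*q + 7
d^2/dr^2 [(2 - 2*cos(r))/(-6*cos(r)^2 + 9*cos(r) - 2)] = 2*(81*(1 - cos(2*r))^2*cos(r) - 45*(1 - cos(2*r))^2/2 - 541*cos(r)/2 + 21*cos(2*r)/2 + 153*cos(3*r)/2 - 18*cos(5*r) + 405/2)/(9*cos(r) - 3*cos(2*r) - 5)^3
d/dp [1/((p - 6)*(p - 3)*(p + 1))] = (-(p - 6)*(p - 3) - (p - 6)*(p + 1) - (p - 3)*(p + 1))/((p - 6)^2*(p - 3)^2*(p + 1)^2)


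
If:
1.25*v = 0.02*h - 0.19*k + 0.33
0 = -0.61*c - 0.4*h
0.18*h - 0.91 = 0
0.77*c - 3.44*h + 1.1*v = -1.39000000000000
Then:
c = -3.32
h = 5.06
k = -108.70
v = 16.87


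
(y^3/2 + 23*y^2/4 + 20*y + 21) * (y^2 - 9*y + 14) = y^5/2 + 5*y^4/4 - 99*y^3/4 - 157*y^2/2 + 91*y + 294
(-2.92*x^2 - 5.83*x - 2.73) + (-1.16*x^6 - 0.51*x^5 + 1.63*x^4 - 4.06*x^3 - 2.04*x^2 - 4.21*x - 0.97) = -1.16*x^6 - 0.51*x^5 + 1.63*x^4 - 4.06*x^3 - 4.96*x^2 - 10.04*x - 3.7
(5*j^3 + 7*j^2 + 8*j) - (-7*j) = 5*j^3 + 7*j^2 + 15*j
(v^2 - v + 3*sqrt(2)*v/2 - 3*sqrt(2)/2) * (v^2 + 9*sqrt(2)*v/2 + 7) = v^4 - v^3 + 6*sqrt(2)*v^3 - 6*sqrt(2)*v^2 + 41*v^2/2 - 41*v/2 + 21*sqrt(2)*v/2 - 21*sqrt(2)/2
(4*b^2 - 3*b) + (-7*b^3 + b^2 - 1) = -7*b^3 + 5*b^2 - 3*b - 1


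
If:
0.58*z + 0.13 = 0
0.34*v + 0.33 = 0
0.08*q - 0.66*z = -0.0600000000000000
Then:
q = -2.60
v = -0.97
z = -0.22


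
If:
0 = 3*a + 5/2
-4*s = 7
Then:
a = -5/6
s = -7/4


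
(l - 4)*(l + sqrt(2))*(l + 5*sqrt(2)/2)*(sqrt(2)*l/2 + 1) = sqrt(2)*l^4/2 - 2*sqrt(2)*l^3 + 9*l^3/2 - 18*l^2 + 6*sqrt(2)*l^2 - 24*sqrt(2)*l + 5*l - 20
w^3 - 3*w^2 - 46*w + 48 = (w - 8)*(w - 1)*(w + 6)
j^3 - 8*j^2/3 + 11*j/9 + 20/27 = (j - 5/3)*(j - 4/3)*(j + 1/3)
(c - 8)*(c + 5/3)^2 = c^3 - 14*c^2/3 - 215*c/9 - 200/9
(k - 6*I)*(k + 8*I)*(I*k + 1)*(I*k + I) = -k^4 - k^3 - I*k^3 - 50*k^2 - I*k^2 - 50*k + 48*I*k + 48*I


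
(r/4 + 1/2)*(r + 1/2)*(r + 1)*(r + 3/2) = r^4/4 + 5*r^3/4 + 35*r^2/16 + 25*r/16 + 3/8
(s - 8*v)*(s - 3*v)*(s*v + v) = s^3*v - 11*s^2*v^2 + s^2*v + 24*s*v^3 - 11*s*v^2 + 24*v^3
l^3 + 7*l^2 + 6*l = l*(l + 1)*(l + 6)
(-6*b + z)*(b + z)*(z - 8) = -6*b^2*z + 48*b^2 - 5*b*z^2 + 40*b*z + z^3 - 8*z^2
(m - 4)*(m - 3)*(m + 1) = m^3 - 6*m^2 + 5*m + 12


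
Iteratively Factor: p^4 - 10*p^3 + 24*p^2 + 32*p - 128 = (p + 2)*(p^3 - 12*p^2 + 48*p - 64) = (p - 4)*(p + 2)*(p^2 - 8*p + 16) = (p - 4)^2*(p + 2)*(p - 4)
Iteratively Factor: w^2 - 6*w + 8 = (w - 2)*(w - 4)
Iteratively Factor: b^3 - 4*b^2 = (b - 4)*(b^2) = b*(b - 4)*(b)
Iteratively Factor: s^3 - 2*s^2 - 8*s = (s)*(s^2 - 2*s - 8) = s*(s - 4)*(s + 2)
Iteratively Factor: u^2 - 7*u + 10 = (u - 5)*(u - 2)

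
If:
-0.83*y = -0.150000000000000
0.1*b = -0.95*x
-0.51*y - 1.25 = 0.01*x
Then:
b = 1275.06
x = -134.22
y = 0.18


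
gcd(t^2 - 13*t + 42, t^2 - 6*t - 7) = t - 7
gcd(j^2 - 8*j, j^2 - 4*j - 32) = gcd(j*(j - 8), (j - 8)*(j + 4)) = j - 8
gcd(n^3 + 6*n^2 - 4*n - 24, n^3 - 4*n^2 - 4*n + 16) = n^2 - 4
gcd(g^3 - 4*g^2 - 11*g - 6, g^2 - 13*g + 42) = g - 6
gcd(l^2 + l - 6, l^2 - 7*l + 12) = 1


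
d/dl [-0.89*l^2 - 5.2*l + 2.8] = -1.78*l - 5.2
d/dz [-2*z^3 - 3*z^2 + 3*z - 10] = -6*z^2 - 6*z + 3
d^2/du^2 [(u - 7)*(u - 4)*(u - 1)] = 6*u - 24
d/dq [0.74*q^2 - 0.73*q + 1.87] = 1.48*q - 0.73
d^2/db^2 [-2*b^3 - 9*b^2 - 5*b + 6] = -12*b - 18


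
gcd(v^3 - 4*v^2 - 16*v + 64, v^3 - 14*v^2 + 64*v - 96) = v^2 - 8*v + 16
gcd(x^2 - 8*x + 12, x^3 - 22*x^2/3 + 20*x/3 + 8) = x^2 - 8*x + 12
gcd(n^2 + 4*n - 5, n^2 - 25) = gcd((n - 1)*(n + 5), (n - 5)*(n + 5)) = n + 5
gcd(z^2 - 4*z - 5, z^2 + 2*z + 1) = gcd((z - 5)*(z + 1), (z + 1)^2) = z + 1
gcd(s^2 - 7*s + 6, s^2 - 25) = 1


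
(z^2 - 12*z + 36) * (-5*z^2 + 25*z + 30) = -5*z^4 + 85*z^3 - 450*z^2 + 540*z + 1080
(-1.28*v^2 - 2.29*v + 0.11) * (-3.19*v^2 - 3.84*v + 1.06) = 4.0832*v^4 + 12.2203*v^3 + 7.0859*v^2 - 2.8498*v + 0.1166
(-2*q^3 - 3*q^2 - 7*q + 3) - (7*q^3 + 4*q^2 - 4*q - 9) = -9*q^3 - 7*q^2 - 3*q + 12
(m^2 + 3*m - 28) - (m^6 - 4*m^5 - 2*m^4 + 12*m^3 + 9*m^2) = -m^6 + 4*m^5 + 2*m^4 - 12*m^3 - 8*m^2 + 3*m - 28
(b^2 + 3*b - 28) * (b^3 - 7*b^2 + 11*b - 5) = b^5 - 4*b^4 - 38*b^3 + 224*b^2 - 323*b + 140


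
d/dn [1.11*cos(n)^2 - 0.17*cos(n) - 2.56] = (0.17 - 2.22*cos(n))*sin(n)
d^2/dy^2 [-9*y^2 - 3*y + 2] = -18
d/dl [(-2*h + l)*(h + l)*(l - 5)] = -2*h^2 - 2*h*l + 5*h + 3*l^2 - 10*l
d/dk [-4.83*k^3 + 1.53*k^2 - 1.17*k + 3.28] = -14.49*k^2 + 3.06*k - 1.17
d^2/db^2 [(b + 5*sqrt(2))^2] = 2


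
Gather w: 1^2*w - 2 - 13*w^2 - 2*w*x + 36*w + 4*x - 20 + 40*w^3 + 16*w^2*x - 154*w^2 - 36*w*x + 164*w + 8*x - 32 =40*w^3 + w^2*(16*x - 167) + w*(201 - 38*x) + 12*x - 54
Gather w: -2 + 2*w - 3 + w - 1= 3*w - 6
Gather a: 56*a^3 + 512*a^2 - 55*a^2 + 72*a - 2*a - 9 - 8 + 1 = 56*a^3 + 457*a^2 + 70*a - 16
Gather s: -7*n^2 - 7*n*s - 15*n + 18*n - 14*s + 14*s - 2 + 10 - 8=-7*n^2 - 7*n*s + 3*n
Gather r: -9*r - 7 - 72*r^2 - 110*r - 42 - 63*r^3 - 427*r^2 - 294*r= -63*r^3 - 499*r^2 - 413*r - 49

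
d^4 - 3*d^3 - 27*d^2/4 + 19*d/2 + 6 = (d - 4)*(d - 3/2)*(d + 1/2)*(d + 2)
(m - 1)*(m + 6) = m^2 + 5*m - 6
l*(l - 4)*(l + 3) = l^3 - l^2 - 12*l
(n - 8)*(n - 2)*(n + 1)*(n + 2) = n^4 - 7*n^3 - 12*n^2 + 28*n + 32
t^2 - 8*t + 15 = (t - 5)*(t - 3)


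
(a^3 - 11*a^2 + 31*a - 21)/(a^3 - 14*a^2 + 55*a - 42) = (a - 3)/(a - 6)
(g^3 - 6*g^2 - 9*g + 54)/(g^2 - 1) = (g^3 - 6*g^2 - 9*g + 54)/(g^2 - 1)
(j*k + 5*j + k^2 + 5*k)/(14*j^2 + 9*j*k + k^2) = (j*k + 5*j + k^2 + 5*k)/(14*j^2 + 9*j*k + k^2)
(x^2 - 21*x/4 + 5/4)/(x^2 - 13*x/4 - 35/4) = (4*x - 1)/(4*x + 7)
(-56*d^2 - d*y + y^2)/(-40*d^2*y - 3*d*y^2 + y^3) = (7*d + y)/(y*(5*d + y))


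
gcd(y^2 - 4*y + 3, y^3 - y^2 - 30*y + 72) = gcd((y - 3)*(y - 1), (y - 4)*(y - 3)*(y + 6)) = y - 3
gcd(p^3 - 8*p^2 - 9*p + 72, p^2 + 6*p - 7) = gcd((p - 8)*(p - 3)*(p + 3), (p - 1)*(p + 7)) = 1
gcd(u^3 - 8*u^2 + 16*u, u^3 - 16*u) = u^2 - 4*u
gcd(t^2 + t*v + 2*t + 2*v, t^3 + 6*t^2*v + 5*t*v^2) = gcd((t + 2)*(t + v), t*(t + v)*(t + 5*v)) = t + v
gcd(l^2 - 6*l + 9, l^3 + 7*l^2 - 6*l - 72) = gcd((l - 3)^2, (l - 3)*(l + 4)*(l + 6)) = l - 3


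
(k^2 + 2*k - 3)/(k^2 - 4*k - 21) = (k - 1)/(k - 7)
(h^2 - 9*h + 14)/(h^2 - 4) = (h - 7)/(h + 2)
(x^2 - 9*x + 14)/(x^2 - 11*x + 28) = (x - 2)/(x - 4)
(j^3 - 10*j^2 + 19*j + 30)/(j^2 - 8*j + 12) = (j^2 - 4*j - 5)/(j - 2)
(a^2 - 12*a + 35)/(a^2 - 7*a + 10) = (a - 7)/(a - 2)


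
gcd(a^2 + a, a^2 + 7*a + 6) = a + 1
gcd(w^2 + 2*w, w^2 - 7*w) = w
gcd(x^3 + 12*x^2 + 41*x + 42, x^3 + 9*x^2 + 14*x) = x^2 + 9*x + 14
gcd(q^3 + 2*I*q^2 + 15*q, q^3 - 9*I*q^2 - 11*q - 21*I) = q - 3*I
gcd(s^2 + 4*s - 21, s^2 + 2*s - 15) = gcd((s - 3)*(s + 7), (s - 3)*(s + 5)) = s - 3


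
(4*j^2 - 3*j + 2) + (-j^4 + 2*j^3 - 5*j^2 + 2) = -j^4 + 2*j^3 - j^2 - 3*j + 4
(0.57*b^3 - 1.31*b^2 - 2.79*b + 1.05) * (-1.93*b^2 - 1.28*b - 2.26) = -1.1001*b^5 + 1.7987*b^4 + 5.7733*b^3 + 4.5053*b^2 + 4.9614*b - 2.373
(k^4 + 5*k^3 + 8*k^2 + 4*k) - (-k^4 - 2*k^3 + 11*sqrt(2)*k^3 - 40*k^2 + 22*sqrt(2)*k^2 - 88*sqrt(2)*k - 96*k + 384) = 2*k^4 - 11*sqrt(2)*k^3 + 7*k^3 - 22*sqrt(2)*k^2 + 48*k^2 + 100*k + 88*sqrt(2)*k - 384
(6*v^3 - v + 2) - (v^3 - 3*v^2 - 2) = 5*v^3 + 3*v^2 - v + 4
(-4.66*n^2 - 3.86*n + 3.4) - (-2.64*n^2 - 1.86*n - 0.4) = -2.02*n^2 - 2.0*n + 3.8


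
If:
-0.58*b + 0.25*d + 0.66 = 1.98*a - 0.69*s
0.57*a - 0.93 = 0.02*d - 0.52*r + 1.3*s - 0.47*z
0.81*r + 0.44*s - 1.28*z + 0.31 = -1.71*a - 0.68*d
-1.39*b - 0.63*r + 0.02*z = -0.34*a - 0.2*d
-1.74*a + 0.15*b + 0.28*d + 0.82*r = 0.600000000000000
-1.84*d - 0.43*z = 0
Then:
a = -2.69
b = 2.27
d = 2.03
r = -6.08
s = -7.50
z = -8.70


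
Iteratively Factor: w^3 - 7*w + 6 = (w - 2)*(w^2 + 2*w - 3) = (w - 2)*(w - 1)*(w + 3)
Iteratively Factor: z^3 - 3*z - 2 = (z - 2)*(z^2 + 2*z + 1) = (z - 2)*(z + 1)*(z + 1)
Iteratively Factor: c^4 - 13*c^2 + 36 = (c - 2)*(c^3 + 2*c^2 - 9*c - 18) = (c - 3)*(c - 2)*(c^2 + 5*c + 6) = (c - 3)*(c - 2)*(c + 3)*(c + 2)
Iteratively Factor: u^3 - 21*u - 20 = (u + 1)*(u^2 - u - 20) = (u - 5)*(u + 1)*(u + 4)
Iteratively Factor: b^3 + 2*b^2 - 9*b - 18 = (b + 2)*(b^2 - 9) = (b - 3)*(b + 2)*(b + 3)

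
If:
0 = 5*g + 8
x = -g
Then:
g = -8/5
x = 8/5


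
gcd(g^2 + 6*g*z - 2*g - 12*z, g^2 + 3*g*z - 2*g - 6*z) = g - 2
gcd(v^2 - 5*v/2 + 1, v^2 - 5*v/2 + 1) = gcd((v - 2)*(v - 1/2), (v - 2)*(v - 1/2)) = v^2 - 5*v/2 + 1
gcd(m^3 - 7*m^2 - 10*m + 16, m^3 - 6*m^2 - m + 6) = m - 1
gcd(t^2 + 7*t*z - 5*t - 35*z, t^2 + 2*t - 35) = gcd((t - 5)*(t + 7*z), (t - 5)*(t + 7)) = t - 5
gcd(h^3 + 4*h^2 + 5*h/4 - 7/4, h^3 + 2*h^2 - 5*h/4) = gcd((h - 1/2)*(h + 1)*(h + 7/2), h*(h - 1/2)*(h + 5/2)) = h - 1/2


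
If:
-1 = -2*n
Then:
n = 1/2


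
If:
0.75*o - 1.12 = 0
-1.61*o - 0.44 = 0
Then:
No Solution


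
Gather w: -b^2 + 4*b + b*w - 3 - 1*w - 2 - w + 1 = -b^2 + 4*b + w*(b - 2) - 4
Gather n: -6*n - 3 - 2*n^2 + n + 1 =-2*n^2 - 5*n - 2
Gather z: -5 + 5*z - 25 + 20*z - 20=25*z - 50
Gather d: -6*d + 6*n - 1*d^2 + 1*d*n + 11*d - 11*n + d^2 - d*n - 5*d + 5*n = 0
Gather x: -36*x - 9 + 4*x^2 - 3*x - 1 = 4*x^2 - 39*x - 10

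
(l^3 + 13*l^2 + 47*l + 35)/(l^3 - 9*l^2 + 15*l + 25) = (l^2 + 12*l + 35)/(l^2 - 10*l + 25)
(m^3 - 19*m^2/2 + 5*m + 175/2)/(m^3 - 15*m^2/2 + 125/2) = (m - 7)/(m - 5)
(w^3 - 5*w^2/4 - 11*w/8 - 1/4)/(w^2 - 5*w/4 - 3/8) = (2*w^2 - 3*w - 2)/(2*w - 3)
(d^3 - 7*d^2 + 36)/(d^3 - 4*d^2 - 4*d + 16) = (d^2 - 9*d + 18)/(d^2 - 6*d + 8)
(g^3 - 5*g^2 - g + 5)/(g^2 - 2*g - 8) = (-g^3 + 5*g^2 + g - 5)/(-g^2 + 2*g + 8)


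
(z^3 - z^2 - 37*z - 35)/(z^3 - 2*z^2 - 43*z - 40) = (z - 7)/(z - 8)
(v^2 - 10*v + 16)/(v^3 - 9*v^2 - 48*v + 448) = (v - 2)/(v^2 - v - 56)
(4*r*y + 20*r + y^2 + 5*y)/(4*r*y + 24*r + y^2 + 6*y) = (y + 5)/(y + 6)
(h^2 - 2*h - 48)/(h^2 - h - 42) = (h - 8)/(h - 7)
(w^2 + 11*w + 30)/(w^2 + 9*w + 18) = (w + 5)/(w + 3)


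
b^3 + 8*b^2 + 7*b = b*(b + 1)*(b + 7)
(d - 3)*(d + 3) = d^2 - 9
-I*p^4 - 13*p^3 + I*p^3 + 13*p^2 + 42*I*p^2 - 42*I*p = p*(p - 7*I)*(p - 6*I)*(-I*p + I)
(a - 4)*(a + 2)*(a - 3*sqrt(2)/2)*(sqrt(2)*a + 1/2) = sqrt(2)*a^4 - 2*sqrt(2)*a^3 - 5*a^3/2 - 35*sqrt(2)*a^2/4 + 5*a^2 + 3*sqrt(2)*a/2 + 20*a + 6*sqrt(2)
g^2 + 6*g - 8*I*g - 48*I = (g + 6)*(g - 8*I)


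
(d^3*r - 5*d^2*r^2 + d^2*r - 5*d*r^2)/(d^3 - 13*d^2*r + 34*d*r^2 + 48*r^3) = d*r*(d^2 - 5*d*r + d - 5*r)/(d^3 - 13*d^2*r + 34*d*r^2 + 48*r^3)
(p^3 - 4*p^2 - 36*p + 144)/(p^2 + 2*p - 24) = p - 6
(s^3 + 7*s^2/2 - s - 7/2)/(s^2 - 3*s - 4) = (2*s^2 + 5*s - 7)/(2*(s - 4))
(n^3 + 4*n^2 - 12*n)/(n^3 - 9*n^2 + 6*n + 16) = n*(n + 6)/(n^2 - 7*n - 8)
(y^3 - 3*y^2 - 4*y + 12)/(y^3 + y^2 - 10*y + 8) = (y^2 - y - 6)/(y^2 + 3*y - 4)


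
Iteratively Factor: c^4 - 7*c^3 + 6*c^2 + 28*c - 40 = (c - 2)*(c^3 - 5*c^2 - 4*c + 20) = (c - 2)^2*(c^2 - 3*c - 10) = (c - 5)*(c - 2)^2*(c + 2)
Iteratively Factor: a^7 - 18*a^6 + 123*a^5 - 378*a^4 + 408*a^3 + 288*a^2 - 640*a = (a - 4)*(a^6 - 14*a^5 + 67*a^4 - 110*a^3 - 32*a^2 + 160*a) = (a - 4)^2*(a^5 - 10*a^4 + 27*a^3 - 2*a^2 - 40*a) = (a - 4)^2*(a - 2)*(a^4 - 8*a^3 + 11*a^2 + 20*a) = a*(a - 4)^2*(a - 2)*(a^3 - 8*a^2 + 11*a + 20) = a*(a - 4)^2*(a - 2)*(a + 1)*(a^2 - 9*a + 20) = a*(a - 4)^3*(a - 2)*(a + 1)*(a - 5)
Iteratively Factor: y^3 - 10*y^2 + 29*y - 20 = (y - 5)*(y^2 - 5*y + 4) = (y - 5)*(y - 4)*(y - 1)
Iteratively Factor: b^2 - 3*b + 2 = (b - 2)*(b - 1)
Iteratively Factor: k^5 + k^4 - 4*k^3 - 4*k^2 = (k + 1)*(k^4 - 4*k^2) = (k - 2)*(k + 1)*(k^3 + 2*k^2) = (k - 2)*(k + 1)*(k + 2)*(k^2) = k*(k - 2)*(k + 1)*(k + 2)*(k)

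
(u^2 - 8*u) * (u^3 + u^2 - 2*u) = u^5 - 7*u^4 - 10*u^3 + 16*u^2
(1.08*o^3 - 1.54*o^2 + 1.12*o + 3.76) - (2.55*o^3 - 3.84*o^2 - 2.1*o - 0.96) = -1.47*o^3 + 2.3*o^2 + 3.22*o + 4.72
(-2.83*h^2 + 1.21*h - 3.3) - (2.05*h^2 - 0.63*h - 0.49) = -4.88*h^2 + 1.84*h - 2.81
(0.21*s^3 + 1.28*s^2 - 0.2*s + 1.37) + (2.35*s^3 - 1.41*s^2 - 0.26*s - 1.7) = 2.56*s^3 - 0.13*s^2 - 0.46*s - 0.33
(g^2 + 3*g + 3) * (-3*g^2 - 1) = -3*g^4 - 9*g^3 - 10*g^2 - 3*g - 3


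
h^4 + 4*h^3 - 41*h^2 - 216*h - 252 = (h - 7)*(h + 2)*(h + 3)*(h + 6)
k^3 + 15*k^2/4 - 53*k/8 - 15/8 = (k - 3/2)*(k + 1/4)*(k + 5)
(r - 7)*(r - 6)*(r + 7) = r^3 - 6*r^2 - 49*r + 294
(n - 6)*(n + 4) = n^2 - 2*n - 24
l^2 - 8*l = l*(l - 8)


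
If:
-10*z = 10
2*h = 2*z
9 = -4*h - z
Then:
No Solution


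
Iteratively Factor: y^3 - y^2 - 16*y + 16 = (y - 4)*(y^2 + 3*y - 4) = (y - 4)*(y - 1)*(y + 4)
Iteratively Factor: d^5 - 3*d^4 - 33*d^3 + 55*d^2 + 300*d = (d + 3)*(d^4 - 6*d^3 - 15*d^2 + 100*d) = (d - 5)*(d + 3)*(d^3 - d^2 - 20*d) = (d - 5)^2*(d + 3)*(d^2 + 4*d) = d*(d - 5)^2*(d + 3)*(d + 4)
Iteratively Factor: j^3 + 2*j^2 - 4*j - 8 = (j - 2)*(j^2 + 4*j + 4) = (j - 2)*(j + 2)*(j + 2)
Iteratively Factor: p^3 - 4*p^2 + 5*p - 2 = (p - 1)*(p^2 - 3*p + 2) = (p - 1)^2*(p - 2)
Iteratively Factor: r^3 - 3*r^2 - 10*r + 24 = (r - 2)*(r^2 - r - 12) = (r - 2)*(r + 3)*(r - 4)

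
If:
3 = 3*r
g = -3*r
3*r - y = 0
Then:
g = -3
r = 1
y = 3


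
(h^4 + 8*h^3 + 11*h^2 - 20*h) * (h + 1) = h^5 + 9*h^4 + 19*h^3 - 9*h^2 - 20*h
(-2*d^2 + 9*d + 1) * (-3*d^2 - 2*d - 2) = 6*d^4 - 23*d^3 - 17*d^2 - 20*d - 2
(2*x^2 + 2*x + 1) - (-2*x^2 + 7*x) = 4*x^2 - 5*x + 1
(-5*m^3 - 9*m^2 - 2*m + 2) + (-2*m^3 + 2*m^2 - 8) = -7*m^3 - 7*m^2 - 2*m - 6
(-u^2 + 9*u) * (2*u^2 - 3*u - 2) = -2*u^4 + 21*u^3 - 25*u^2 - 18*u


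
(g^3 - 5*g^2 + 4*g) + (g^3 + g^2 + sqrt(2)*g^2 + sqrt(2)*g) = 2*g^3 - 4*g^2 + sqrt(2)*g^2 + sqrt(2)*g + 4*g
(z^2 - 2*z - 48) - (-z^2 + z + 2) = 2*z^2 - 3*z - 50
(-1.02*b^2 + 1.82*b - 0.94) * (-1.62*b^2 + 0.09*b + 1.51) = 1.6524*b^4 - 3.0402*b^3 + 0.1464*b^2 + 2.6636*b - 1.4194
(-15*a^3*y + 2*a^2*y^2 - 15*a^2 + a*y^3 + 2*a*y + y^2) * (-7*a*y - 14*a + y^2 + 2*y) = 105*a^4*y^2 + 210*a^4*y - 29*a^3*y^3 - 58*a^3*y^2 + 105*a^3*y + 210*a^3 - 5*a^2*y^4 - 10*a^2*y^3 - 29*a^2*y^2 - 58*a^2*y + a*y^5 + 2*a*y^4 - 5*a*y^3 - 10*a*y^2 + y^4 + 2*y^3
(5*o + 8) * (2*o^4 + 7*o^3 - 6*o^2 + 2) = 10*o^5 + 51*o^4 + 26*o^3 - 48*o^2 + 10*o + 16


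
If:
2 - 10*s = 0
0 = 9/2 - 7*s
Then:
No Solution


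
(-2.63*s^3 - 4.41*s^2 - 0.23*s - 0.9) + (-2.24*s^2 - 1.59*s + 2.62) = -2.63*s^3 - 6.65*s^2 - 1.82*s + 1.72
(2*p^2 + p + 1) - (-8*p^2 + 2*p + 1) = 10*p^2 - p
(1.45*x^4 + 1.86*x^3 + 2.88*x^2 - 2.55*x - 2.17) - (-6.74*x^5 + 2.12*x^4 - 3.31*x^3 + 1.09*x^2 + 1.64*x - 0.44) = 6.74*x^5 - 0.67*x^4 + 5.17*x^3 + 1.79*x^2 - 4.19*x - 1.73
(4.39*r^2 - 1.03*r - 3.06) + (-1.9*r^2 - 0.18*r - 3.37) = 2.49*r^2 - 1.21*r - 6.43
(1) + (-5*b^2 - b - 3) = -5*b^2 - b - 2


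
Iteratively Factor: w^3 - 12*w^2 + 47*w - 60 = (w - 5)*(w^2 - 7*w + 12) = (w - 5)*(w - 3)*(w - 4)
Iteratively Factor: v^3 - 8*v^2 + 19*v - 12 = (v - 1)*(v^2 - 7*v + 12) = (v - 4)*(v - 1)*(v - 3)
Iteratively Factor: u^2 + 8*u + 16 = (u + 4)*(u + 4)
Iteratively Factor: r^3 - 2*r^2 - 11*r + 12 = (r + 3)*(r^2 - 5*r + 4) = (r - 1)*(r + 3)*(r - 4)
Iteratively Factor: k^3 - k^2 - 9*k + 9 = (k - 1)*(k^2 - 9) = (k - 3)*(k - 1)*(k + 3)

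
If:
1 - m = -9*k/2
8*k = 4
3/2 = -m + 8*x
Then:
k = 1/2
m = 13/4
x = 19/32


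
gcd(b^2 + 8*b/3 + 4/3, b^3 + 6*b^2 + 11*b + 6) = b + 2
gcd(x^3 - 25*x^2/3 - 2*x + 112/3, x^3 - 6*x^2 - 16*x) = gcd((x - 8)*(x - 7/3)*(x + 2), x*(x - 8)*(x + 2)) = x^2 - 6*x - 16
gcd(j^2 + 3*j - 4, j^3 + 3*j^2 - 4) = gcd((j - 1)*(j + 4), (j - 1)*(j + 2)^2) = j - 1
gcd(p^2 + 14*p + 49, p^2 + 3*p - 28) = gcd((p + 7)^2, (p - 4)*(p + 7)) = p + 7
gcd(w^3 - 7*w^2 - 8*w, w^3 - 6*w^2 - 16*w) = w^2 - 8*w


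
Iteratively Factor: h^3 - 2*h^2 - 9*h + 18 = (h - 2)*(h^2 - 9) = (h - 3)*(h - 2)*(h + 3)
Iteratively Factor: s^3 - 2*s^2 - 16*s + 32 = (s + 4)*(s^2 - 6*s + 8) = (s - 2)*(s + 4)*(s - 4)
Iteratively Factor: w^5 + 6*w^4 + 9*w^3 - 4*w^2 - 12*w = (w - 1)*(w^4 + 7*w^3 + 16*w^2 + 12*w) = (w - 1)*(w + 2)*(w^3 + 5*w^2 + 6*w) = (w - 1)*(w + 2)^2*(w^2 + 3*w) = w*(w - 1)*(w + 2)^2*(w + 3)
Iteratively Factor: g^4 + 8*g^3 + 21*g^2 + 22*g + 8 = (g + 1)*(g^3 + 7*g^2 + 14*g + 8) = (g + 1)^2*(g^2 + 6*g + 8) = (g + 1)^2*(g + 2)*(g + 4)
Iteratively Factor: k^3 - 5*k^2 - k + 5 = (k + 1)*(k^2 - 6*k + 5) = (k - 5)*(k + 1)*(k - 1)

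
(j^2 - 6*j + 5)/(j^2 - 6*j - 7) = (-j^2 + 6*j - 5)/(-j^2 + 6*j + 7)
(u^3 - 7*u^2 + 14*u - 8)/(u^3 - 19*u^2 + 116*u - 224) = (u^2 - 3*u + 2)/(u^2 - 15*u + 56)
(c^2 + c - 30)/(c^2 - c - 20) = (c + 6)/(c + 4)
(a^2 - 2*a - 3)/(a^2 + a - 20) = (a^2 - 2*a - 3)/(a^2 + a - 20)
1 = 1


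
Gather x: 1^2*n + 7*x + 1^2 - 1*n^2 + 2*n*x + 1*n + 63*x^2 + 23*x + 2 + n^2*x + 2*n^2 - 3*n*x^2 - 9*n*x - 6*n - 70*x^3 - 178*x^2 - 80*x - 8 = n^2 - 4*n - 70*x^3 + x^2*(-3*n - 115) + x*(n^2 - 7*n - 50) - 5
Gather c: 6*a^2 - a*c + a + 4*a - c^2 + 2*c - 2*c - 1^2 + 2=6*a^2 - a*c + 5*a - c^2 + 1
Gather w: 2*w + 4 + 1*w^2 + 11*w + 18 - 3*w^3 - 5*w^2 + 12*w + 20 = -3*w^3 - 4*w^2 + 25*w + 42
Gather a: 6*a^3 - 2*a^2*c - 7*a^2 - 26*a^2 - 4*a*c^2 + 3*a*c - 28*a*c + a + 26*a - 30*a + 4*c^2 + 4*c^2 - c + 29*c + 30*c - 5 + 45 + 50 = 6*a^3 + a^2*(-2*c - 33) + a*(-4*c^2 - 25*c - 3) + 8*c^2 + 58*c + 90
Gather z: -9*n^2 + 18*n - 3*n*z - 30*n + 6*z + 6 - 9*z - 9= -9*n^2 - 12*n + z*(-3*n - 3) - 3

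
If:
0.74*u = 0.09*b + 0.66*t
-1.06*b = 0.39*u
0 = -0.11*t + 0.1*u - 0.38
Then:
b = 4.85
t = -15.43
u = -13.17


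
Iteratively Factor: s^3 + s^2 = (s)*(s^2 + s) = s*(s + 1)*(s)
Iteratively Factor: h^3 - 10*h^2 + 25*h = (h)*(h^2 - 10*h + 25) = h*(h - 5)*(h - 5)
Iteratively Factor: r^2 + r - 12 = (r - 3)*(r + 4)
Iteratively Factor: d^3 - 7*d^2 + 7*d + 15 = (d - 5)*(d^2 - 2*d - 3) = (d - 5)*(d + 1)*(d - 3)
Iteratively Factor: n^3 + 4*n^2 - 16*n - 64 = (n + 4)*(n^2 - 16) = (n - 4)*(n + 4)*(n + 4)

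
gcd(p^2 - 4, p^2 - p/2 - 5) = p + 2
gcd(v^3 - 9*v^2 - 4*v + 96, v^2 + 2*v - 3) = v + 3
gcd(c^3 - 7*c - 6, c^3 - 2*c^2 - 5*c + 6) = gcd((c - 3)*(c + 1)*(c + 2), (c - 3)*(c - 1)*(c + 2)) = c^2 - c - 6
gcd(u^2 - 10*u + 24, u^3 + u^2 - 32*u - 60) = u - 6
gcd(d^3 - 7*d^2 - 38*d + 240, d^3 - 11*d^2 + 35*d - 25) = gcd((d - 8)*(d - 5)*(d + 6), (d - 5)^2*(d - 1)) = d - 5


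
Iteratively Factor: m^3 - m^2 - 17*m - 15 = (m + 3)*(m^2 - 4*m - 5) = (m - 5)*(m + 3)*(m + 1)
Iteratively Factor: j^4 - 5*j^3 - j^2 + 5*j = (j)*(j^3 - 5*j^2 - j + 5) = j*(j + 1)*(j^2 - 6*j + 5) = j*(j - 5)*(j + 1)*(j - 1)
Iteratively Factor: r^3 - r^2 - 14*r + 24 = (r - 2)*(r^2 + r - 12) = (r - 3)*(r - 2)*(r + 4)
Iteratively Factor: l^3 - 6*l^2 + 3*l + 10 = (l + 1)*(l^2 - 7*l + 10) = (l - 5)*(l + 1)*(l - 2)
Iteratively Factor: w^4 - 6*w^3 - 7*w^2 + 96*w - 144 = (w - 4)*(w^3 - 2*w^2 - 15*w + 36) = (w - 4)*(w - 3)*(w^2 + w - 12) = (w - 4)*(w - 3)^2*(w + 4)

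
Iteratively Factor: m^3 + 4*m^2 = (m + 4)*(m^2) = m*(m + 4)*(m)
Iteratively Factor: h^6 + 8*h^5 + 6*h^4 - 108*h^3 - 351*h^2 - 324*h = (h + 3)*(h^5 + 5*h^4 - 9*h^3 - 81*h^2 - 108*h) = (h - 4)*(h + 3)*(h^4 + 9*h^3 + 27*h^2 + 27*h) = h*(h - 4)*(h + 3)*(h^3 + 9*h^2 + 27*h + 27) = h*(h - 4)*(h + 3)^2*(h^2 + 6*h + 9) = h*(h - 4)*(h + 3)^3*(h + 3)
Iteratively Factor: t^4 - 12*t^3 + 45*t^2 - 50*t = (t - 2)*(t^3 - 10*t^2 + 25*t) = (t - 5)*(t - 2)*(t^2 - 5*t) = (t - 5)^2*(t - 2)*(t)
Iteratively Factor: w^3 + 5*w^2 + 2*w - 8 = (w + 2)*(w^2 + 3*w - 4) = (w - 1)*(w + 2)*(w + 4)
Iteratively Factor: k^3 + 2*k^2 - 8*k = (k)*(k^2 + 2*k - 8) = k*(k + 4)*(k - 2)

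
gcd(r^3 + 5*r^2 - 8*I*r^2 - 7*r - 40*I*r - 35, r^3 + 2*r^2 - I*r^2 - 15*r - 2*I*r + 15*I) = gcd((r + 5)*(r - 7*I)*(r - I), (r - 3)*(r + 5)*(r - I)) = r^2 + r*(5 - I) - 5*I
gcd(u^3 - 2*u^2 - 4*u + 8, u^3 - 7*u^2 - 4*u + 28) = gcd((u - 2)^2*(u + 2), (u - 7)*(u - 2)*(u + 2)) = u^2 - 4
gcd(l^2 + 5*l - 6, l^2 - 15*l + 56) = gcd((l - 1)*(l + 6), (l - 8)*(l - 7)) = 1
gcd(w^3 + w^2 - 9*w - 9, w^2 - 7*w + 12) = w - 3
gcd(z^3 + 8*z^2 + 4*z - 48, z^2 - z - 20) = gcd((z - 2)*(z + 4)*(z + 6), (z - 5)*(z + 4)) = z + 4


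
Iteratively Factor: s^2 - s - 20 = (s - 5)*(s + 4)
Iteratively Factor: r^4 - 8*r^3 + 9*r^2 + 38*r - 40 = (r - 1)*(r^3 - 7*r^2 + 2*r + 40) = (r - 5)*(r - 1)*(r^2 - 2*r - 8) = (r - 5)*(r - 4)*(r - 1)*(r + 2)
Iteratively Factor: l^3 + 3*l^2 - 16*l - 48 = (l - 4)*(l^2 + 7*l + 12) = (l - 4)*(l + 3)*(l + 4)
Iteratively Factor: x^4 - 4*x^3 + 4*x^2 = (x - 2)*(x^3 - 2*x^2) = x*(x - 2)*(x^2 - 2*x) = x*(x - 2)^2*(x)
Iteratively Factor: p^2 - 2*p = (p - 2)*(p)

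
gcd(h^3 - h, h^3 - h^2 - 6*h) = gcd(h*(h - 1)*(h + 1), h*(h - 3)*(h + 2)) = h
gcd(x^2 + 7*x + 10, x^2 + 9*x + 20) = x + 5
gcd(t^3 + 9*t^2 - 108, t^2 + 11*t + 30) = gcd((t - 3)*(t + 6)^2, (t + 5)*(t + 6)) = t + 6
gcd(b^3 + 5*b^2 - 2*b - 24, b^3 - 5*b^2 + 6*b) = b - 2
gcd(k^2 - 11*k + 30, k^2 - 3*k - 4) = 1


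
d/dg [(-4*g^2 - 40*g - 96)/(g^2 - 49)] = 8*(5*g^2 + 73*g + 245)/(g^4 - 98*g^2 + 2401)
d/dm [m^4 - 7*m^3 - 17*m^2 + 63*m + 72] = 4*m^3 - 21*m^2 - 34*m + 63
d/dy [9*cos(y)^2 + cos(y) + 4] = -(18*cos(y) + 1)*sin(y)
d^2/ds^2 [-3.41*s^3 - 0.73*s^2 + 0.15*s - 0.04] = -20.46*s - 1.46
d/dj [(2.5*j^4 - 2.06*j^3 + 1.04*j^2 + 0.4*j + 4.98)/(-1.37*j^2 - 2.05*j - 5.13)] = (-6.85*j^5 - 12.5528*j^4 - 42.854*j^3 + 30.1194*j^2 + 2.9748*j + 8.157)/(1.8769*j^4 + 5.617*j^3 + 18.2587*j^2 + 21.033*j + 26.3169)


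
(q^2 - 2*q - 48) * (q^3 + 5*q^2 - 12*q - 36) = q^5 + 3*q^4 - 70*q^3 - 252*q^2 + 648*q + 1728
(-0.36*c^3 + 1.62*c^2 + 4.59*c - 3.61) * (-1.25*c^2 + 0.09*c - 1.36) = 0.45*c^5 - 2.0574*c^4 - 5.1021*c^3 + 2.7224*c^2 - 6.5673*c + 4.9096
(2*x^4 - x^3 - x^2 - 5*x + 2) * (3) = 6*x^4 - 3*x^3 - 3*x^2 - 15*x + 6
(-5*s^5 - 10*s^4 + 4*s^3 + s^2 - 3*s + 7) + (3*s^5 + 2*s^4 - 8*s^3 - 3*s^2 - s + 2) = -2*s^5 - 8*s^4 - 4*s^3 - 2*s^2 - 4*s + 9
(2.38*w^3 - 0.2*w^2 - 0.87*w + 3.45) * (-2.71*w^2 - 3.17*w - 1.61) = -6.4498*w^5 - 7.0026*w^4 - 0.8401*w^3 - 6.2696*w^2 - 9.5358*w - 5.5545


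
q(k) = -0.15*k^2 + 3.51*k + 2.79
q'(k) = 3.51 - 0.3*k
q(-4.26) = -14.88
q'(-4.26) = 4.79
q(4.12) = 14.71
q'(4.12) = 2.27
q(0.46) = 4.37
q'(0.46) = 3.37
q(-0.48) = 1.07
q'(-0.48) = 3.65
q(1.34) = 7.22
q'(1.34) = 3.11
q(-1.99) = -4.79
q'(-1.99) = 4.11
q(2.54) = 10.74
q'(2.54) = 2.75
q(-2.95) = -8.87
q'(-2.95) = 4.40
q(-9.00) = -40.95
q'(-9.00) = 6.21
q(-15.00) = -83.61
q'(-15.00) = 8.01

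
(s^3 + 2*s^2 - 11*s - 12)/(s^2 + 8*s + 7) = (s^2 + s - 12)/(s + 7)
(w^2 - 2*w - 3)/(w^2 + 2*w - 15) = (w + 1)/(w + 5)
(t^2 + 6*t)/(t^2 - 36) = t/(t - 6)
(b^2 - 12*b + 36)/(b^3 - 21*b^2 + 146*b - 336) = (b - 6)/(b^2 - 15*b + 56)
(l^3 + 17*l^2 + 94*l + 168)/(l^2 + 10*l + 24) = l + 7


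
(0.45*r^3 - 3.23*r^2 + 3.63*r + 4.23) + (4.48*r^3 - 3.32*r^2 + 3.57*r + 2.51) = 4.93*r^3 - 6.55*r^2 + 7.2*r + 6.74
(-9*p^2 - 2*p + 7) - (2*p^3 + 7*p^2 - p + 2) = -2*p^3 - 16*p^2 - p + 5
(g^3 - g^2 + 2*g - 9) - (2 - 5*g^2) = g^3 + 4*g^2 + 2*g - 11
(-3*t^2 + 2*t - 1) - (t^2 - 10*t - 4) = -4*t^2 + 12*t + 3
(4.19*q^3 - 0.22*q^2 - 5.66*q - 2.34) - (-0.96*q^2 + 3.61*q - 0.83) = 4.19*q^3 + 0.74*q^2 - 9.27*q - 1.51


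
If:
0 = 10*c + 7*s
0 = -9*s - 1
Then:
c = 7/90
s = -1/9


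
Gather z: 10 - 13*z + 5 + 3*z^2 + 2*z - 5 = 3*z^2 - 11*z + 10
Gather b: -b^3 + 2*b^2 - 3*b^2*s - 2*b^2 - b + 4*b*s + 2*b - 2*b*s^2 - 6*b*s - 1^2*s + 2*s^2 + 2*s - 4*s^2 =-b^3 - 3*b^2*s + b*(-2*s^2 - 2*s + 1) - 2*s^2 + s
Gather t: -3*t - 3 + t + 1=-2*t - 2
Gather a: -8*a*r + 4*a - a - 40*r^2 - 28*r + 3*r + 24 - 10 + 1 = a*(3 - 8*r) - 40*r^2 - 25*r + 15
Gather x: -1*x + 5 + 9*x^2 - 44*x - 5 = 9*x^2 - 45*x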